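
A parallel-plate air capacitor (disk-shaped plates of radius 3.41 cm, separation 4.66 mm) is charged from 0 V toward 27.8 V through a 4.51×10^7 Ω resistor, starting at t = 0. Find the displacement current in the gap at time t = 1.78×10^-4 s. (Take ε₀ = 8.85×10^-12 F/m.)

3.49×10^-7 A

C = ε₀A/d = (8.85×10^-12)(3.653×10^-3)/(4.66×10^-3) = 6.938×10^-12 F, so τ = RC = 3.129×10^-4 s.
The conduction current is I(t) = (V₀/R) e^(−t/τ), and the displacement current between the plates equals it.
t/τ = 0.5689; I_d = (27.8/4.51×10^7) · e^(−0.5689) = (6.164×10^-7)(0.5661) = 3.49×10^-7 A.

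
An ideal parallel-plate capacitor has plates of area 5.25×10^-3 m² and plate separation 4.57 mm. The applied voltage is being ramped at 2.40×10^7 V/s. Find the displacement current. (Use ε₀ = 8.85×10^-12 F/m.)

The field between the plates is E = V/d, so dE/dt = (2.40×10^7)/(4.57×10^-3 m) = 5.252×10^9 V/(m·s).
I_d = ε₀ A (dE/dt) = (8.85×10^-12)(5.25×10^-3)(5.252×10^9) = 2.44×10^-4 A.

2.44×10^-4 A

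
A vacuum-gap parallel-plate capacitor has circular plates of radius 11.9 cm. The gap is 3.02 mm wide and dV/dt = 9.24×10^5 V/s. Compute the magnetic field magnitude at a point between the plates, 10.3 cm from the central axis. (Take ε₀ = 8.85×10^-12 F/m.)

1.75×10^-10 T

With E = V/d, dE/dt = 3.060×10^8 V/(m·s) and πR² = 0.04449 m², giving I_d = ε₀ πR² dE/dt = 1.205×10^-4 A.
∮B·dl = μ₀ I_d,enc with I_d,enc = I_d r²/R² = 9.028×10^-5 A; so B = μ₀ I_d,enc/(2πr) = 1.75×10^-10 T.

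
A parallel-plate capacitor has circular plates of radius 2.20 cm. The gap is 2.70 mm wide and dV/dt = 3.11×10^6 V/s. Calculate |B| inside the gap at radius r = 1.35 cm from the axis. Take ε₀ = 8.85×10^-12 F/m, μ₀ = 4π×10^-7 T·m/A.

8.65×10^-11 T

I_d = C dV/dt with C = ε₀πR²/d = 4.985×10^-12 F, so I_d = (4.985×10^-12)(3.11×10^6) = 1.550×10^-5 A.
For r < R the Ampère–Maxwell law gives B(2πr) = μ₀ I_d (r²/R²), so B = μ₀ I_d r/(2πR²) = (4π×10^-7)(1.550×10^-5)(0.0135)/(2π·0.0220²) = 8.65×10^-11 T.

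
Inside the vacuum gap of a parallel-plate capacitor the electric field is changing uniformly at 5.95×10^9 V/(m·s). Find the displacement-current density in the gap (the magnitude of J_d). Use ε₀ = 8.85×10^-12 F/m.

J_d = ε₀ ∂E/∂t, so J_d = 0.0527 A/m².

0.0527 A/m²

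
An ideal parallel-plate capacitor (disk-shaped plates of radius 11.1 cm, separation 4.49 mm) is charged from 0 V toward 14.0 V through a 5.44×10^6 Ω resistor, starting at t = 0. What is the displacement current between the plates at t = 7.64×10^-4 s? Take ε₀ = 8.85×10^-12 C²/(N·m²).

C = ε₀A/d = (8.85×10^-12)(0.03871)/(4.49×10^-3) = 7.630×10^-11 F, so τ = RC = 4.151×10^-4 s.
The conduction current is I(t) = (V₀/R) e^(−t/τ), and the displacement current between the plates equals it.
t/τ = 1.841; I_d = (14.0/5.44×10^6) · e^(−1.841) = (2.574×10^-6)(0.1587) = 4.08×10^-7 A.

4.08×10^-7 A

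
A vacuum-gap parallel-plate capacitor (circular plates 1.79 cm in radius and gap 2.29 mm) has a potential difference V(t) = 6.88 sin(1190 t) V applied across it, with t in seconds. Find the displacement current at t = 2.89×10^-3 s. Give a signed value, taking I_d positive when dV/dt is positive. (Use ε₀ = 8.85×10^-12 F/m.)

dV/dt = (6.88)(1190)·cos(3.4391) = -7828 V/s.
I_d = C dV/dt with C = ε₀A/d = (8.85×10^-12)(1.007×10^-3)/(2.29×10^-3) = 3.892×10^-12 F, so I_d = (3.892×10^-12)(-7828) = -3.05×10^-8 A.

-3.05×10^-8 A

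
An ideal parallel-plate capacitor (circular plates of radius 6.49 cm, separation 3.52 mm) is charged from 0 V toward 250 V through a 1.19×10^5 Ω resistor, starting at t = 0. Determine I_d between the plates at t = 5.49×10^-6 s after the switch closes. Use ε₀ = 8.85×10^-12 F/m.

With C = ε₀A/d = (8.85×10^-12)(0.01323)/(3.52×10^-3) = 3.326×10^-11 F, the time constant is τ = RC = 3.958×10^-6 s, so t/τ = 1.387 and e^(−t/τ) = 0.2498.
I_d = I_cond = (V₀/R) e^(−t/τ) = (2.101×10^-3)(0.2498) = 5.25×10^-4 A.

5.25×10^-4 A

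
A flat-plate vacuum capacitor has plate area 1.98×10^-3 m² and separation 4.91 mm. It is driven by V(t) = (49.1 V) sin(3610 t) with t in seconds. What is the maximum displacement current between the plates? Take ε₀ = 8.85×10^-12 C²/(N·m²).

6.33×10^-7 A

The displacement current equals the conduction current C dV/dt, which peaks at C V₀ ω.
With C = ε₀A/d = (8.85×10^-12)(1.98×10^-3)/(4.91×10^-3) = 3.569×10^-12 F and ω = 3610 rad/s, I_d,max = (3.569×10^-12)(49.1)(3610) = 6.33×10^-7 A.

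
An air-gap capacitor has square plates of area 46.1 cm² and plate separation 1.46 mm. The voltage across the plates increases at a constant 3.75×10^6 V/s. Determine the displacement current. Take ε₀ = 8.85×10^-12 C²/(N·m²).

1.05×10^-4 A

C = ε₀A/d = (8.85×10^-12)(4.61×10^-3)/(1.46×10^-3) = 2.794×10^-11 F.
I_d = C dV/dt = (2.794×10^-11)(3.75×10^6) = 1.05×10^-4 A.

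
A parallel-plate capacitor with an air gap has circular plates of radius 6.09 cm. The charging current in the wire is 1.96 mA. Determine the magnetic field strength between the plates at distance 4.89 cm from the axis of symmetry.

5.17×10^-9 T

No conduction current crosses the gap, so I_d there equals the 1.96×10^-3 A in the leads.
∮B·dl = μ₀ I_d,enc with I_d,enc = I_d r²/R² = 1.264×10^-3 A; so B = μ₀ I_d,enc/(2πr) = 5.17×10^-9 T.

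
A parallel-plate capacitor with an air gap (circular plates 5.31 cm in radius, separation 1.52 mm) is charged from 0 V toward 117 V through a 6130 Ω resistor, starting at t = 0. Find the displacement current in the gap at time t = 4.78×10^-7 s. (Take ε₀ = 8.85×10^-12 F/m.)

With C = ε₀A/d = (8.85×10^-12)(8.858×10^-3)/(1.52×10^-3) = 5.157×10^-11 F, the time constant is τ = RC = 3.161×10^-7 s, so t/τ = 1.512 and e^(−t/τ) = 0.2205.
I_d = I_cond = (V₀/R) e^(−t/τ) = (0.01909)(0.2205) = 4.21×10^-3 A.

4.21×10^-3 A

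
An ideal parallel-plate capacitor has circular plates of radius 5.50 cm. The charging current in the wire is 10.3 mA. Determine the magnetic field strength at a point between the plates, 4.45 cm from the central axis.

By continuity the displacement current in the gap matches the conduction current: I_d = 0.0103 A.
For r < R the Ampère–Maxwell law gives B(2πr) = μ₀ I_d (r²/R²), so B = μ₀ I_d r/(2πR²) = (4π×10^-7)(0.0103)(0.0445)/(2π·0.0550²) = 3.03×10^-8 T.

3.03×10^-8 T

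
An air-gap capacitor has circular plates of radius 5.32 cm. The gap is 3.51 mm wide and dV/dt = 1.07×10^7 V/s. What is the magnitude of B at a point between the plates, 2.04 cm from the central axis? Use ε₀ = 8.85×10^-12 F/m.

3.46×10^-10 T

With E = V/d, dE/dt = 3.048×10^9 V/(m·s) and πR² = 8.891×10^-3 m², giving I_d = ε₀ πR² dE/dt = 2.398×10^-4 A.
An Ampèrian loop of radius r encloses a fraction (r/R)² of I_d. Then B·2πr = μ₀ I_d (r/R)², giving B = μ₀ I_d r/(2πR²) = 3.46×10^-10 T.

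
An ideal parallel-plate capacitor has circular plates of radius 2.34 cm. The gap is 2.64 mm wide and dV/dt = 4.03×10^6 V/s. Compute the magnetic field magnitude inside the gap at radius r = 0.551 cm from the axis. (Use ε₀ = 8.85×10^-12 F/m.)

With E = V/d, dE/dt = 1.527×10^9 V/(m·s) and πR² = 1.720×10^-3 m², giving I_d = ε₀ πR² dE/dt = 2.324×10^-5 A.
For r < R the Ampère–Maxwell law gives B(2πr) = μ₀ I_d (r²/R²), so B = μ₀ I_d r/(2πR²) = (4π×10^-7)(2.324×10^-5)(5.51×10^-3)/(2π·0.0234²) = 4.68×10^-11 T.

4.68×10^-11 T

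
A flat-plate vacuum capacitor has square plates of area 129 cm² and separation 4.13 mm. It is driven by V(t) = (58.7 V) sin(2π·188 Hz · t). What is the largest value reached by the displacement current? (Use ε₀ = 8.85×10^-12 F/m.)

1.92×10^-6 A

(dE/dt)_max = V₀ω/d = 1.679×10^7 V/(m·s); ω = 2πf = 1181 rad/s.
I_d,max = ε₀ A (dE/dt)_max = (8.85×10^-12)(0.0129)(1.679×10^7) = 1.92×10^-6 A.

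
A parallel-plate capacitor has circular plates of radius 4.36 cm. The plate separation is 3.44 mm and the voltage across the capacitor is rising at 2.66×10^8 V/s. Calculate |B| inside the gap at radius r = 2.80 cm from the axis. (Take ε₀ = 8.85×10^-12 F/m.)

1.20×10^-8 T

I_d = C dV/dt with C = ε₀πR²/d = 1.536×10^-11 F, so I_d = (1.536×10^-11)(2.66×10^8) = 4.086×10^-3 A.
∮B·dl = μ₀ I_d,enc with I_d,enc = I_d r²/R² = 1.685×10^-3 A; so B = μ₀ I_d,enc/(2πr) = 1.20×10^-8 T.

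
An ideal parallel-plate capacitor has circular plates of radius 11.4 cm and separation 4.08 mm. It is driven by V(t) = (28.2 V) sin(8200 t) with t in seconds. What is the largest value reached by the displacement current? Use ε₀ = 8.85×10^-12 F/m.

C = ε₀A/d = (8.85×10^-12)(0.04083)/(4.08×10^-3) = 8.857×10^-11 F; ω = 8200 rad/s.
I_d = C dV/dt, so |I_d|_max = C V₀ ω = (8.857×10^-11)(28.2)(8200) = 2.05×10^-5 A.

2.05×10^-5 A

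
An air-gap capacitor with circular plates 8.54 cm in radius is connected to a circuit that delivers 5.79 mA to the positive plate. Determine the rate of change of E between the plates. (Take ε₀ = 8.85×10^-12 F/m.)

2.86×10^10 V/(m·s)

Charge continuity gives I_d = I = 5.79×10^-3 A between the plates.
Inverting I_d = ε₀ A dE/dt gives dE/dt = 5.79×10^-3 / (8.85×10^-12 · 0.02291) = 2.86×10^10 V/(m·s).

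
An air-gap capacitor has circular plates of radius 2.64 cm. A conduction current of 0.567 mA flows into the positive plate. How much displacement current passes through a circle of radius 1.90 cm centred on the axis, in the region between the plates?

2.94×10^-4 A

No conduction current crosses the gap, so I_d there equals the 5.67×10^-4 A in the leads.
The field is uniform, so I_d,enc = I_d (r/R)² = (5.67×10^-4)(1.90/2.64)² = 2.94×10^-4 A.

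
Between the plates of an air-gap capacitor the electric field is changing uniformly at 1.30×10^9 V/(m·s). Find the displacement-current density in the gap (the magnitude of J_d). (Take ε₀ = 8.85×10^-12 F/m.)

J_d = ε₀ dE/dt = (8.85×10^-12)(1.30×10^9) = 0.0115 A/m².

0.0115 A/m²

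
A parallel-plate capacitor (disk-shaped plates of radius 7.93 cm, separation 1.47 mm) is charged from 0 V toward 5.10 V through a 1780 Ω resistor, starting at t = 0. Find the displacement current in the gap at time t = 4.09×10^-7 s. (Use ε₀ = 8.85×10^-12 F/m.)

4.15×10^-4 A

C = ε₀A/d = (8.85×10^-12)(0.01976)/(1.47×10^-3) = 1.190×10^-10 F, so τ = RC = 2.118×10^-7 s.
The conduction current is I(t) = (V₀/R) e^(−t/τ), and the displacement current between the plates equals it.
t/τ = 1.931; I_d = (5.10/1780) · e^(−1.931) = (2.865×10^-3)(0.1450) = 4.15×10^-4 A.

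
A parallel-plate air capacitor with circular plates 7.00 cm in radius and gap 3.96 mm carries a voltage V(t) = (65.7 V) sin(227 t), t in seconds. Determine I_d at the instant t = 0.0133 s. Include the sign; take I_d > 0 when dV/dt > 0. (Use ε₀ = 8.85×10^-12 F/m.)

-5.09×10^-7 A

dV/dt = (65.7)(227)·cos(3.0191) = -1.480×10^4 V/s.
I_d = C dV/dt with C = ε₀A/d = (8.85×10^-12)(0.01539)/(3.96×10^-3) = 3.439×10^-11 F, so I_d = (3.439×10^-11)(-1.480×10^4) = -5.09×10^-7 A.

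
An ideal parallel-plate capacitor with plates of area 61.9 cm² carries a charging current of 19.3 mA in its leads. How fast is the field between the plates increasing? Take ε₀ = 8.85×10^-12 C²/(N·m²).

Charge continuity gives I_d = I = 0.0193 A between the plates.
Then dE/dt = I_d/(ε₀A) = 3.52×10^11 V/(m·s).

3.52×10^11 V/(m·s)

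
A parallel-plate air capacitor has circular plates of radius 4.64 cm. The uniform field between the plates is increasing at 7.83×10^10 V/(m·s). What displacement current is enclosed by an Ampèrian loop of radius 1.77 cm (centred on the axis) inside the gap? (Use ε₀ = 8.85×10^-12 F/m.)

Through the whole plate area (πR² = 6.764×10^-3 m²), I_d = ε₀ πR² dE/dt = 4.687×10^-3 A.
Through an area πr² the displacement current is I_d·(πr²/πR²) = I_d (r/R)² = 6.82×10^-4 A.

6.82×10^-4 A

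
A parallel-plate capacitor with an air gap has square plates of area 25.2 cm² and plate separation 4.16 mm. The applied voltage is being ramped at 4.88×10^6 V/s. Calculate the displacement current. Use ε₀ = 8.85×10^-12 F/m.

2.62×10^-5 A

The field between the plates is E = V/d, so dE/dt = (4.88×10^6)/(4.16×10^-3 m) = 1.173×10^9 V/(m·s).
I_d = ε₀ A (dE/dt) = (8.85×10^-12)(2.52×10^-3)(1.173×10^9) = 2.62×10^-5 A.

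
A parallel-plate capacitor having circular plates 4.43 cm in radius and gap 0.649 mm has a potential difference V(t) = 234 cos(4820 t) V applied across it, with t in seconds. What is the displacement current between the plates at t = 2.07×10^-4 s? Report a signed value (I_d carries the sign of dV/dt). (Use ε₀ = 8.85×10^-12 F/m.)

C = ε₀A/d = (8.85×10^-12)(6.165×10^-3)/(6.49×10^-4) = 8.407×10^-11 F. dV/dt = V₀ω·−sin(ωt); at ωt = 0.99774 rad this factor is -0.8402.
I_d = C dV/dt = (8.407×10^-11)(234)(4820)(-0.8402) = -7.97×10^-5 A.

-7.97×10^-5 A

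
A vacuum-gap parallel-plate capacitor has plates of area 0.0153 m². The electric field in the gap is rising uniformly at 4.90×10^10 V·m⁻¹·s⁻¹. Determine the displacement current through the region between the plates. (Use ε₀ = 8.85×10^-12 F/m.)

I_d = ε₀ A (dE/dt) = (8.85×10^-12)(0.0153 m²)(4.90×10^10) = 6.63×10^-3 A.

6.63×10^-3 A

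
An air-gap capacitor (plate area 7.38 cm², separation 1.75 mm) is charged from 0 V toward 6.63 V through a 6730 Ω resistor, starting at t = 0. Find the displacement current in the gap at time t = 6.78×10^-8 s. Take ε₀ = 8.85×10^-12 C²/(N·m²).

6.63×10^-5 A

C = ε₀A/d = (8.85×10^-12)(7.38×10^-4)/(1.75×10^-3) = 3.732×10^-12 F and τ = RC = 2.512×10^-8 s. I_d in the gap equals the RC charging current.
I_d(t) = (V₀/R) e^(−t/τ) = 9.851×10^-4 · e^(−2.699) = 6.63×10^-5 A.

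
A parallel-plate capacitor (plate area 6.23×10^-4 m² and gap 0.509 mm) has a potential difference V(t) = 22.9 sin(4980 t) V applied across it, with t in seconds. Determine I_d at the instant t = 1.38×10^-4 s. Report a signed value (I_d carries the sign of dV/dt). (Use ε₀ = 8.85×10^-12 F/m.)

C = ε₀A/d = (8.85×10^-12)(6.23×10^-4)/(5.09×10^-4) = 1.083×10^-11 F. dV/dt = V₀ω·cos(ωt); at ωt = 0.68724 rad this factor is 0.7730.
I_d = C dV/dt = (1.083×10^-11)(22.9)(4980)(0.7730) = 9.55×10^-7 A.

9.55×10^-7 A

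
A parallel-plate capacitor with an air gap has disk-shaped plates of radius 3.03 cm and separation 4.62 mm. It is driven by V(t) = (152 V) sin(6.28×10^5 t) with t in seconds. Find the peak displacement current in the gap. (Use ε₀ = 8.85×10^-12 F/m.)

The displacement current equals the conduction current C dV/dt, which peaks at C V₀ ω.
With C = ε₀A/d = (8.85×10^-12)(2.884×10^-3)/(4.62×10^-3) = 5.525×10^-12 F and ω = 6.28×10^5 rad/s, I_d,max = (5.525×10^-12)(152)(6.28×10^5) = 5.27×10^-4 A.

5.27×10^-4 A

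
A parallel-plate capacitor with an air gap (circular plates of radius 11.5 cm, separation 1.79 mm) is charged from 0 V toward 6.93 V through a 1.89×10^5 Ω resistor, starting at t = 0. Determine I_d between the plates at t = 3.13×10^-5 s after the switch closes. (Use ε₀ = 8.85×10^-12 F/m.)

C = ε₀A/d = (8.85×10^-12)(0.04155)/(1.79×10^-3) = 2.054×10^-10 F, so τ = RC = 3.882×10^-5 s.
The conduction current is I(t) = (V₀/R) e^(−t/τ), and the displacement current between the plates equals it.
t/τ = 0.8063; I_d = (6.93/1.89×10^5) · e^(−0.8063) = (3.667×10^-5)(0.4465) = 1.64×10^-5 A.

1.64×10^-5 A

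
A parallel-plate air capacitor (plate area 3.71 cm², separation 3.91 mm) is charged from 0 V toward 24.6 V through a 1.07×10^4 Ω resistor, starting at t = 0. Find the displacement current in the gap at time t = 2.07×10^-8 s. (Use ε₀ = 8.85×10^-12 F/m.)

C = ε₀A/d = (8.85×10^-12)(3.71×10^-4)/(3.91×10^-3) = 8.397×10^-13 F and τ = RC = 8.985×10^-9 s. I_d in the gap equals the RC charging current.
I_d(t) = (V₀/R) e^(−t/τ) = 2.299×10^-3 · e^(−2.304) = 2.30×10^-4 A.

2.30×10^-4 A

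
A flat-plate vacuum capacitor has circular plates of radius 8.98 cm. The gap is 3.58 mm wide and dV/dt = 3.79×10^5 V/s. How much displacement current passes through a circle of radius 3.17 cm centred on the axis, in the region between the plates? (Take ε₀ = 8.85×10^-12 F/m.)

With E = V/d, dE/dt = 1.059×10^8 V/(m·s) and πR² = 0.02533 m², giving I_d = ε₀ πR² dE/dt = 2.374×10^-5 A.
Through an area πr² the displacement current is I_d·(πr²/πR²) = I_d (r/R)² = 2.96×10^-6 A.

2.96×10^-6 A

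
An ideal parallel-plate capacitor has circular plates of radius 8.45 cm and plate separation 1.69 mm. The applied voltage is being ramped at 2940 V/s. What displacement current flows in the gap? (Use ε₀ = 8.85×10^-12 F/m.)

The field between the plates is E = V/d, so dE/dt = (2940)/(1.69×10^-3 m) = 1.740×10^6 V/(m·s).
I_d = ε₀ A (dE/dt) = (8.85×10^-12)(0.02243)(1.740×10^6) = 3.45×10^-7 A.

3.45×10^-7 A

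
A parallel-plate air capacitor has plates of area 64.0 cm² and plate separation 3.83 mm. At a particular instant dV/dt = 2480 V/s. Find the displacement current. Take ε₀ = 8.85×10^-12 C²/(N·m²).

3.67×10^-8 A

The displacement current equals the charging current C dV/dt. With C = ε₀A/d = (8.85×10^-12)(6.40×10^-3)/(3.83×10^-3) = 1.479×10^-11 F, I_d = (1.479×10^-11)(2480) = 3.67×10^-8 A.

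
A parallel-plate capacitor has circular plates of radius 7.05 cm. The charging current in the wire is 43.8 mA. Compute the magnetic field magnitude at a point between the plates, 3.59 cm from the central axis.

6.33×10^-8 T

No conduction current crosses the gap, so I_d there equals the 0.0438 A in the leads.
For r < R the Ampère–Maxwell law gives B(2πr) = μ₀ I_d (r²/R²), so B = μ₀ I_d r/(2πR²) = (4π×10^-7)(0.0438)(0.0359)/(2π·0.0705²) = 6.33×10^-8 T.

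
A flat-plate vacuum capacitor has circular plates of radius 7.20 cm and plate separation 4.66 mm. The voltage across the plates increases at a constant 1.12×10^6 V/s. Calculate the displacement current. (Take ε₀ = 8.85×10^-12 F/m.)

E = V/d so dE/dt = (dV/dt)/d = 2.403×10^8 V/(m·s), and I_d = ε₀ A dE/dt = (8.85×10^-12)(0.01629)(2.403×10^8) = 3.46×10^-5 A.

3.46×10^-5 A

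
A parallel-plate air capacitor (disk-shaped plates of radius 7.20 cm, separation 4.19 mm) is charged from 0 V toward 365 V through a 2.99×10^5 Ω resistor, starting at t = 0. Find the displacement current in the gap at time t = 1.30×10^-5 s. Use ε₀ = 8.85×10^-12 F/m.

3.45×10^-4 A

C = ε₀A/d = (8.85×10^-12)(0.01629)/(4.19×10^-3) = 3.441×10^-11 F, so τ = RC = 1.029×10^-5 s.
The conduction current is I(t) = (V₀/R) e^(−t/τ), and the displacement current between the plates equals it.
t/τ = 1.263; I_d = (365/2.99×10^5) · e^(−1.263) = (1.221×10^-3)(0.2828) = 3.45×10^-4 A.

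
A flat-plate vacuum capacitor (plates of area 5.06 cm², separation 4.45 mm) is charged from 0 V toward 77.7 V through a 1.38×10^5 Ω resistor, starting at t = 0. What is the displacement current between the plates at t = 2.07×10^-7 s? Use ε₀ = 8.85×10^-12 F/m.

1.27×10^-4 A

C = ε₀A/d = (8.85×10^-12)(5.06×10^-4)/(4.45×10^-3) = 1.006×10^-12 F, so τ = RC = 1.388×10^-7 s.
The conduction current is I(t) = (V₀/R) e^(−t/τ), and the displacement current between the plates equals it.
t/τ = 1.491; I_d = (77.7/1.38×10^5) · e^(−1.491) = (5.630×10^-4)(0.2251) = 1.27×10^-4 A.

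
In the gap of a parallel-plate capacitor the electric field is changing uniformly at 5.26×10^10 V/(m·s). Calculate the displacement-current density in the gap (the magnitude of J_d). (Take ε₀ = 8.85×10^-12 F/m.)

The displacement-current density is ε₀ ∂E/∂t = (8.85×10^-12)(5.26×10^10) = 0.466 A/m².

0.466 A/m²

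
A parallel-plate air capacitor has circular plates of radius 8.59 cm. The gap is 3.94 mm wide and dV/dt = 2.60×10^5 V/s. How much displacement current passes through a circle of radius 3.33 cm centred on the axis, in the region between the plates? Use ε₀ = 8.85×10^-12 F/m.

2.03×10^-6 A

I_d = C dV/dt with C = ε₀πR²/d = 5.207×10^-11 F, so I_d = (5.207×10^-11)(2.60×10^5) = 1.354×10^-5 A.
Through an area πr² the displacement current is I_d·(πr²/πR²) = I_d (r/R)² = 2.03×10^-6 A.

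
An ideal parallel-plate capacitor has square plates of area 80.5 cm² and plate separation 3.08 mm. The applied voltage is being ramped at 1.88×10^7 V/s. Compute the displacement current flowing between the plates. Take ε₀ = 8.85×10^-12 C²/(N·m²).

4.35×10^-4 A

C = ε₀A/d = (8.85×10^-12)(8.05×10^-3)/(3.08×10^-3) = 2.313×10^-11 F.
I_d = C dV/dt = (2.313×10^-11)(1.88×10^7) = 4.35×10^-4 A.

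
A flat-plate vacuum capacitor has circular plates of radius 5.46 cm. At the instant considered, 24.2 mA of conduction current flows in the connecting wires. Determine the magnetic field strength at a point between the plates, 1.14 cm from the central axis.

1.85×10^-8 T

By continuity the displacement current in the gap matches the conduction current: I_d = 0.0242 A.
∮B·dl = μ₀ I_d,enc with I_d,enc = I_d r²/R² = 1.055×10^-3 A; so B = μ₀ I_d,enc/(2πr) = 1.85×10^-8 T.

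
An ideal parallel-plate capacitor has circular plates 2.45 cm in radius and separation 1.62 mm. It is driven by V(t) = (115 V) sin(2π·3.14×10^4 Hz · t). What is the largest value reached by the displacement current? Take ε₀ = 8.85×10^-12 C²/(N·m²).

(dE/dt)_max = V₀ω/d = 1.401×10^10 V/(m·s); ω = 2πf = 1.973×10^5 rad/s.
I_d,max = ε₀ A (dE/dt)_max = (8.85×10^-12)(1.886×10^-3)(1.401×10^10) = 2.34×10^-4 A.

2.34×10^-4 A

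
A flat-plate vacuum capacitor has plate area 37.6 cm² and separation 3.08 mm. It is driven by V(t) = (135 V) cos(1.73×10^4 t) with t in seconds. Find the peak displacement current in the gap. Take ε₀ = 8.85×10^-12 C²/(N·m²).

2.52×10^-5 A

C = ε₀A/d = (8.85×10^-12)(3.76×10^-3)/(3.08×10^-3) = 1.080×10^-11 F; ω = 1.73×10^4 rad/s.
I_d = C dV/dt, so |I_d|_max = C V₀ ω = (1.080×10^-11)(135)(1.73×10^4) = 2.52×10^-5 A.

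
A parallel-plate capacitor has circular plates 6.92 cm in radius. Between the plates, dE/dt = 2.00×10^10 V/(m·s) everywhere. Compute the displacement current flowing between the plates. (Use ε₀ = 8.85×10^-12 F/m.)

I_d = ε₀ A (dE/dt) = (8.85×10^-12)(0.01504 m²)(2.00×10^10) = 2.66×10^-3 A.

2.66×10^-3 A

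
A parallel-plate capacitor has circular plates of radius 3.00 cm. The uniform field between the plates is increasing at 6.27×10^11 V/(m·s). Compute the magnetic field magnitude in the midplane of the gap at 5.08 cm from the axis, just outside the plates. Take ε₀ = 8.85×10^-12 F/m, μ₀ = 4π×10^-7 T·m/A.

6.18×10^-8 T

Through the whole plate area (πR² = 2.827×10^-3 m²), I_d = ε₀ πR² dE/dt = 0.01569 A.
With r > R the enclosed displacement current is the full I_d; B = μ₀ I_d / (2πr) = 6.18×10^-8 T.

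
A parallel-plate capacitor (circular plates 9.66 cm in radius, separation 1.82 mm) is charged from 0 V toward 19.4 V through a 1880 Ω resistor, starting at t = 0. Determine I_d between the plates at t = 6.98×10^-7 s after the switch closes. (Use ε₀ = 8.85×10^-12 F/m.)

C = ε₀A/d = (8.85×10^-12)(0.02932)/(1.82×10^-3) = 1.426×10^-10 F, so τ = RC = 2.681×10^-7 s.
The conduction current is I(t) = (V₀/R) e^(−t/τ), and the displacement current between the plates equals it.
t/τ = 2.604; I_d = (19.4/1880) · e^(−2.604) = (0.01032)(0.07398) = 7.63×10^-4 A.

7.63×10^-4 A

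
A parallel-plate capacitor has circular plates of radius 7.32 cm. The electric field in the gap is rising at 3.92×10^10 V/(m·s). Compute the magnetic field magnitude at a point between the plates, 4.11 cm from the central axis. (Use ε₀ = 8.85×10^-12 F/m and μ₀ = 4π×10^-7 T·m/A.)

Total displacement current: I_d = ε₀(πR²)(dE/dt) = (8.85×10^-12)(0.01683)(3.92×10^10) = 5.839×10^-3 A.
For r < R the Ampère–Maxwell law gives B(2πr) = μ₀ I_d (r²/R²), so B = μ₀ I_d r/(2πR²) = (4π×10^-7)(5.839×10^-3)(0.0411)/(2π·0.0732²) = 8.96×10^-9 T.

8.96×10^-9 T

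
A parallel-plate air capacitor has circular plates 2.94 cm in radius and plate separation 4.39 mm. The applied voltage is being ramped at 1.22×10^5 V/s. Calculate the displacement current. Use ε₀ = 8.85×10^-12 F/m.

6.68×10^-7 A

The displacement current equals the charging current C dV/dt. With C = ε₀A/d = (8.85×10^-12)(2.715×10^-3)/(4.39×10^-3) = 5.473×10^-12 F, I_d = (5.473×10^-12)(1.22×10^5) = 6.68×10^-7 A.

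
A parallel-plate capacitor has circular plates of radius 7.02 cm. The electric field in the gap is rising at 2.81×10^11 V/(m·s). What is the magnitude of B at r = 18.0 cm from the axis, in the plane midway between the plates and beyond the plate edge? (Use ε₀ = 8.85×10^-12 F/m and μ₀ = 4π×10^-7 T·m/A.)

Total displacement current: I_d = ε₀(πR²)(dE/dt) = (8.85×10^-12)(0.01548)(2.81×10^11) = 0.03850 A.
Outside the plates the loop encloses all of I_d, so B·2πr = μ₀ I_d and B = 4.28×10^-8 T.

4.28×10^-8 T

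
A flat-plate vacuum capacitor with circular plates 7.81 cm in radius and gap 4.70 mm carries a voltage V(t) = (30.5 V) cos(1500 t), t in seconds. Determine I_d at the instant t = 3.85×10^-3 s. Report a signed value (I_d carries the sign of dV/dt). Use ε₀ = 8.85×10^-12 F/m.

8.03×10^-7 A

C = ε₀A/d = (8.85×10^-12)(0.01916)/(4.70×10^-3) = 3.608×10^-11 F. dV/dt = V₀ω·−sin(ωt); at ωt = 5.775 rad this factor is 0.4866.
I_d = C dV/dt = (3.608×10^-11)(30.5)(1500)(0.4866) = 8.03×10^-7 A.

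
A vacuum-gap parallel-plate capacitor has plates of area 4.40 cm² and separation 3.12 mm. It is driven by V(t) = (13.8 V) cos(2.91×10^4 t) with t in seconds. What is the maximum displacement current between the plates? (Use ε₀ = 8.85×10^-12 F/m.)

5.01×10^-7 A

C = ε₀A/d = (8.85×10^-12)(4.40×10^-4)/(3.12×10^-3) = 1.248×10^-12 F; ω = 2.91×10^4 rad/s.
I_d = C dV/dt, so |I_d|_max = C V₀ ω = (1.248×10^-12)(13.8)(2.91×10^4) = 5.01×10^-7 A.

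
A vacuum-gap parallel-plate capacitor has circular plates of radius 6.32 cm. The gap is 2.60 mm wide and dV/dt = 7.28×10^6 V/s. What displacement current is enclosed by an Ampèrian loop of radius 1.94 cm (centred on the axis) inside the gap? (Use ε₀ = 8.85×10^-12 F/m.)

I_d = C dV/dt with C = ε₀πR²/d = 4.272×10^-11 F, so I_d = (4.272×10^-11)(7.28×10^6) = 3.110×10^-4 A.
The field is uniform, so I_d,enc = I_d (r/R)² = (3.110×10^-4)(1.94/6.32)² = 2.93×10^-5 A.

2.93×10^-5 A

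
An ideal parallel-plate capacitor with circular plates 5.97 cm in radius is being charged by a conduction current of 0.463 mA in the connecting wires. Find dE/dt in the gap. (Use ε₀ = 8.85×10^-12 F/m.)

By continuity, I_d in the gap equals the 0.463 mA flowing in the wire.
Since I_d = ε₀ A dE/dt, dE/dt = I_d/(ε₀A) = (4.63×10^-4)/((8.85×10^-12)(0.01120)) = 4.67×10^9 V/(m·s).

4.67×10^9 V/(m·s)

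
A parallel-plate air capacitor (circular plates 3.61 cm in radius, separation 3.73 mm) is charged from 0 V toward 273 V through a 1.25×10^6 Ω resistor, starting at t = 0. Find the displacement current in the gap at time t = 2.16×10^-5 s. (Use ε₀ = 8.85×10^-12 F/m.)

3.69×10^-5 A

C = ε₀A/d = (8.85×10^-12)(4.094×10^-3)/(3.73×10^-3) = 9.714×10^-12 F, so τ = RC = 1.214×10^-5 s.
The conduction current is I(t) = (V₀/R) e^(−t/τ), and the displacement current between the plates equals it.
t/τ = 1.779; I_d = (273/1.25×10^6) · e^(−1.779) = (2.184×10^-4)(0.1688) = 3.69×10^-5 A.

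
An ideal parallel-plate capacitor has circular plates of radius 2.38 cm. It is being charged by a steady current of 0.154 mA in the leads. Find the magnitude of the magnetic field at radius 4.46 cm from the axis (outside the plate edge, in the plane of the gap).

6.91×10^-10 T

No conduction current crosses the gap, so I_d there equals the 1.54×10^-4 A in the leads.
For r ≥ R the full I_d is enclosed: B = μ₀ I_d/(2πr) = (4π×10^-7)(1.54×10^-4)/(2π·0.0446) = 6.91×10^-10 T.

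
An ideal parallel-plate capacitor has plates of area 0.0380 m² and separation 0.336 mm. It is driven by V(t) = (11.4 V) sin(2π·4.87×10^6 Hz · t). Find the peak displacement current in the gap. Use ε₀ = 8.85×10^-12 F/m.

0.349 A

C = ε₀A/d = (8.85×10^-12)(0.0380)/(3.36×10^-4) = 1.001×10^-9 F; ω = 2πf = 3.060×10^7 rad/s.
I_d = C dV/dt, so |I_d|_max = C V₀ ω = (1.001×10^-9)(11.4)(3.060×10^7) = 0.349 A.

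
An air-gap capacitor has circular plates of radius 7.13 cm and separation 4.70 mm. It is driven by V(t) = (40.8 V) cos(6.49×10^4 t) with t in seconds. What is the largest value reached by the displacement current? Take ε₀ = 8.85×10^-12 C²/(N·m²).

7.96×10^-5 A

(dE/dt)_max = V₀ω/d = 5.634×10^8 V/(m·s); ω = 6.49×10^4 rad/s.
I_d,max = ε₀ A (dE/dt)_max = (8.85×10^-12)(0.01597)(5.634×10^8) = 7.96×10^-5 A.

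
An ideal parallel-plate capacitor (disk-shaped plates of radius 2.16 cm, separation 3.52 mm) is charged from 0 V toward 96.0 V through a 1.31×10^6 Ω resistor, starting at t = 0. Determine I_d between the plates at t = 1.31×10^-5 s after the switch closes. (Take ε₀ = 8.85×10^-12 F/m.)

4.86×10^-6 A

With C = ε₀A/d = (8.85×10^-12)(1.466×10^-3)/(3.52×10^-3) = 3.686×10^-12 F, the time constant is τ = RC = 4.829×10^-6 s, so t/τ = 2.713 and e^(−t/τ) = 0.06634.
I_d = I_cond = (V₀/R) e^(−t/τ) = (7.328×10^-5)(0.06634) = 4.86×10^-6 A.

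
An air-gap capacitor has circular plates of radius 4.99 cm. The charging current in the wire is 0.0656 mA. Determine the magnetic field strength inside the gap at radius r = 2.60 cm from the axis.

1.37×10^-10 T

By continuity the displacement current in the gap matches the conduction current: I_d = 6.56×10^-5 A.
∮B·dl = μ₀ I_d,enc with I_d,enc = I_d r²/R² = 1.781×10^-5 A; so B = μ₀ I_d,enc/(2πr) = 1.37×10^-10 T.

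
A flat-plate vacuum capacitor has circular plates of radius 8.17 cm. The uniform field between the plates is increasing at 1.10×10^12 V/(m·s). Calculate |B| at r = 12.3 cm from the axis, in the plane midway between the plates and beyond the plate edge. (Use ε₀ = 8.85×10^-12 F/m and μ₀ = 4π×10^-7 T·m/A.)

I_d = ε₀ dΦ_E/dt = ε₀ πR² (dE/dt) = (8.85×10^-12)(0.02097)(1.10×10^12) = 0.2041 A through the full plate area.
With r > R the enclosed displacement current is the full I_d; B = μ₀ I_d / (2πr) = 3.32×10^-7 T.

3.32×10^-7 T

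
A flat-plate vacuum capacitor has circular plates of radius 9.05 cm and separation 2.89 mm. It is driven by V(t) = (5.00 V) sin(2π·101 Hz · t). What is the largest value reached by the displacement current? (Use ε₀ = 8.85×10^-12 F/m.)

C = ε₀A/d = (8.85×10^-12)(0.02573)/(2.89×10^-3) = 7.879×10^-11 F; ω = 2πf = 634.6 rad/s.
I_d = C dV/dt, so |I_d|_max = C V₀ ω = (7.879×10^-11)(5.00)(634.6) = 2.50×10^-7 A.

2.50×10^-7 A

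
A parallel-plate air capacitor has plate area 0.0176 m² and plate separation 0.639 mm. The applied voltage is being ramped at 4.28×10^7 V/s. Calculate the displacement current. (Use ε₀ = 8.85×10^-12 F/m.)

E = V/d so dE/dt = (dV/dt)/d = 6.698×10^10 V/(m·s), and I_d = ε₀ A dE/dt = (8.85×10^-12)(0.0176)(6.698×10^10) = 0.0104 A.

0.0104 A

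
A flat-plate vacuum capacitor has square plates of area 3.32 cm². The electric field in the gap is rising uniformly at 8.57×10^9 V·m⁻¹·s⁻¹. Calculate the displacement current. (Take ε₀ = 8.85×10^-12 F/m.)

2.52×10^-5 A

With a uniform field, Φ_E = EA, so I_d = ε₀ A dE/dt = 2.52×10^-5 A.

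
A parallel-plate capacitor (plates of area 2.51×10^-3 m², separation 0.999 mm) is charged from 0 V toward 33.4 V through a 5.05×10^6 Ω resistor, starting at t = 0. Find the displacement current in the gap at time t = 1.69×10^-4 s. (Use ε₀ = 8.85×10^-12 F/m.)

C = ε₀A/d = (8.85×10^-12)(2.51×10^-3)/(9.99×10^-4) = 2.224×10^-11 F, so τ = RC = 1.123×10^-4 s.
The conduction current is I(t) = (V₀/R) e^(−t/τ), and the displacement current between the plates equals it.
t/τ = 1.505; I_d = (33.4/5.05×10^6) · e^(−1.505) = (6.614×10^-6)(0.2220) = 1.47×10^-6 A.

1.47×10^-6 A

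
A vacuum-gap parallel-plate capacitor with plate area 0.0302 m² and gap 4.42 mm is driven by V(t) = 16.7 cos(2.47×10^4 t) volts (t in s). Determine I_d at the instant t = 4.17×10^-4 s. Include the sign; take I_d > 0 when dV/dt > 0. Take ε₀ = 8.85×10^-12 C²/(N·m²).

dE/dt = (V₀ω/d)·−sin(ωt) with ωt = 10.2999 rad: (16.7)(2.47×10^4)(0.7676)/(4.42×10^-3) = 7.164×10^7 V/(m·s).
I_d = ε₀ A dE/dt = (8.85×10^-12)(0.0302)(7.164×10^7) = 1.91×10^-5 A.

1.91×10^-5 A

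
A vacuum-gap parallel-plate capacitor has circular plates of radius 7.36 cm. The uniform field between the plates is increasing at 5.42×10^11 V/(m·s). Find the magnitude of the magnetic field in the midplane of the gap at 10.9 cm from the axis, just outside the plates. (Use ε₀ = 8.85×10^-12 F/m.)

Total displacement current: I_d = ε₀(πR²)(dE/dt) = (8.85×10^-12)(0.01702)(5.42×10^11) = 0.08164 A.
With r > R the enclosed displacement current is the full I_d; B = μ₀ I_d / (2πr) = 1.50×10^-7 T.

1.50×10^-7 T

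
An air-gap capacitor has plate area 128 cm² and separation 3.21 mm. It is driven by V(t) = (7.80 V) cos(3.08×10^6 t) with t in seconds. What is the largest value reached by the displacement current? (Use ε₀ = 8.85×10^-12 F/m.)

(dE/dt)_max = V₀ω/d = 7.484×10^9 V/(m·s); ω = 3.08×10^6 rad/s.
I_d,max = ε₀ A (dE/dt)_max = (8.85×10^-12)(0.0128)(7.484×10^9) = 8.48×10^-4 A.

8.48×10^-4 A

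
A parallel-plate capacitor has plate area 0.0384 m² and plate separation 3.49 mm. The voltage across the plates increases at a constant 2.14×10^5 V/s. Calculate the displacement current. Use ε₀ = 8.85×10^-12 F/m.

E = V/d so dE/dt = (dV/dt)/d = 6.132×10^7 V/(m·s), and I_d = ε₀ A dE/dt = (8.85×10^-12)(0.0384)(6.132×10^7) = 2.08×10^-5 A.

2.08×10^-5 A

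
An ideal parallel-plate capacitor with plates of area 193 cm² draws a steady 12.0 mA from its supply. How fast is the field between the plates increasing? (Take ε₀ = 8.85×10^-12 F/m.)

7.03×10^10 V/(m·s)

By continuity, I_d in the gap equals the 12.0 mA flowing in the wire.
Since I_d = ε₀ A dE/dt, dE/dt = I_d/(ε₀A) = (0.0120)/((8.85×10^-12)(0.0193)) = 7.03×10^10 V/(m·s).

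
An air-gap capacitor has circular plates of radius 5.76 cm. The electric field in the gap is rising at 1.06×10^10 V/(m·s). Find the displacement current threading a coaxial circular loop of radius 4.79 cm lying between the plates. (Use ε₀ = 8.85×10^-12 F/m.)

6.76×10^-4 A

Through the whole plate area (πR² = 0.01042 m²), I_d = ε₀ πR² dE/dt = 9.775×10^-4 A.
Through an area πr² the displacement current is I_d·(πr²/πR²) = I_d (r/R)² = 6.76×10^-4 A.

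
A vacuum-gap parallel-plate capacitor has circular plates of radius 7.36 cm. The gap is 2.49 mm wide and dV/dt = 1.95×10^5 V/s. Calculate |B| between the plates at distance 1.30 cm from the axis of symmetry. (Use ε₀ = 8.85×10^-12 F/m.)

5.66×10^-12 T

I_d = C dV/dt with C = ε₀πR²/d = 6.049×10^-11 F, so I_d = (6.049×10^-11)(1.95×10^5) = 1.180×10^-5 A.
An Ampèrian loop of radius r encloses a fraction (r/R)² of I_d. Then B·2πr = μ₀ I_d (r/R)², giving B = μ₀ I_d r/(2πR²) = 5.66×10^-12 T.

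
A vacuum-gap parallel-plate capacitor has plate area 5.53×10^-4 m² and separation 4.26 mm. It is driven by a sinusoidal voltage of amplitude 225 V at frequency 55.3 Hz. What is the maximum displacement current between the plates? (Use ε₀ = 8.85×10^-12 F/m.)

8.98×10^-8 A

C = ε₀A/d = (8.85×10^-12)(5.53×10^-4)/(4.26×10^-3) = 1.149×10^-12 F; ω = 2πf = 347.5 rad/s.
I_d = C dV/dt, so |I_d|_max = C V₀ ω = (1.149×10^-12)(225)(347.5) = 8.98×10^-8 A.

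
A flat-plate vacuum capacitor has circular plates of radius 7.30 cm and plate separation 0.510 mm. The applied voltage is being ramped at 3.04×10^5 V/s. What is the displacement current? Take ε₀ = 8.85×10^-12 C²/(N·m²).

The displacement current equals the charging current C dV/dt. With C = ε₀A/d = (8.85×10^-12)(0.01674)/(5.10×10^-4) = 2.905×10^-10 F, I_d = (2.905×10^-10)(3.04×10^5) = 8.83×10^-5 A.

8.83×10^-5 A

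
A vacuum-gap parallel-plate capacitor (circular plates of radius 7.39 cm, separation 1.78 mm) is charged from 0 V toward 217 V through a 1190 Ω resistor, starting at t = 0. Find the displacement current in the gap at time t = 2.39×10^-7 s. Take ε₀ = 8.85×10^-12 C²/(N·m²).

0.0173 A

C = ε₀A/d = (8.85×10^-12)(0.01716)/(1.78×10^-3) = 8.532×10^-11 F and τ = RC = 1.015×10^-7 s. I_d in the gap equals the RC charging current.
I_d(t) = (V₀/R) e^(−t/τ) = 0.1824 · e^(−2.355) = 0.0173 A.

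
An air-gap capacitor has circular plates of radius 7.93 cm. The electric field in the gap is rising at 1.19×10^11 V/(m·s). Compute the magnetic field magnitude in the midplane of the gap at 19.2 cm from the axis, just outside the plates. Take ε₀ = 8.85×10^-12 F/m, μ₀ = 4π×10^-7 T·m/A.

Through the whole plate area (πR² = 0.01976 m²), I_d = ε₀ πR² dE/dt = 0.02081 A.
Outside the plates the loop encloses all of I_d, so B·2πr = μ₀ I_d and B = 2.17×10^-8 T.

2.17×10^-8 T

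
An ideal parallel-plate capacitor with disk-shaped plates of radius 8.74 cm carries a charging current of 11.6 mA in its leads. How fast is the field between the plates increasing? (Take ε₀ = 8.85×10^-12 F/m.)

5.46×10^10 V/(m·s)

Charge continuity gives I_d = I = 0.0116 A between the plates.
Then dE/dt = I_d/(ε₀A) = 5.46×10^10 V/(m·s).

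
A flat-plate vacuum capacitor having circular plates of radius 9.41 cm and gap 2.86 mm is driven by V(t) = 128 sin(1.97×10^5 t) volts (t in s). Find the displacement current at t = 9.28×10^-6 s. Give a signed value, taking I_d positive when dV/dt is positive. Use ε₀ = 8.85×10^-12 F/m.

-5.52×10^-4 A

dE/dt = (V₀ω/d)·cos(ωt) with ωt = 1.82816 rad: (128)(1.97×10^5)(-0.2545)/(2.86×10^-3) = -2.244×10^9 V/(m·s).
I_d = ε₀ A dE/dt = (8.85×10^-12)(0.02782)(-2.244×10^9) = -5.52×10^-4 A.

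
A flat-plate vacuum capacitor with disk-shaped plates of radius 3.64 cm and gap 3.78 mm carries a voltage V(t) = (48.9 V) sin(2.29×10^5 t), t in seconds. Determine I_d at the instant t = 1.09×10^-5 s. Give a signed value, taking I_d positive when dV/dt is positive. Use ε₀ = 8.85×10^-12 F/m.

-8.72×10^-5 A

dV/dt = (48.9)(2.29×10^5)·cos(2.4961) = -8.945×10^6 V/s.
I_d = C dV/dt with C = ε₀A/d = (8.85×10^-12)(4.162×10^-3)/(3.78×10^-3) = 9.744×10^-12 F, so I_d = (9.744×10^-12)(-8.945×10^6) = -8.72×10^-5 A.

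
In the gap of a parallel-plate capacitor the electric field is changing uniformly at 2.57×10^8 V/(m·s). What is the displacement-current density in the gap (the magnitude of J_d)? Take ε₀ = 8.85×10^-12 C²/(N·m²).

2.27×10^-3 A/m²

J_d = ε₀ ∂E/∂t, so J_d = 2.27×10^-3 A/m².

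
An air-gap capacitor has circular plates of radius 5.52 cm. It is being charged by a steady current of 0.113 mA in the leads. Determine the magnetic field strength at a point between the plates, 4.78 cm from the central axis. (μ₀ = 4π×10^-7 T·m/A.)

3.55×10^-10 T

Between the plates the displacement current equals the wire current: I_d = 0.113 mA = 1.13×10^-4 A.
For r < R the Ampère–Maxwell law gives B(2πr) = μ₀ I_d (r²/R²), so B = μ₀ I_d r/(2πR²) = (4π×10^-7)(1.13×10^-4)(0.0478)/(2π·0.0552²) = 3.55×10^-10 T.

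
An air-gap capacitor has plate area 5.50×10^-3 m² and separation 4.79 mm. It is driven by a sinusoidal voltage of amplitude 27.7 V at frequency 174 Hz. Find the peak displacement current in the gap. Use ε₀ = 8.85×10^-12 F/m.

3.08×10^-7 A

C = ε₀A/d = (8.85×10^-12)(5.50×10^-3)/(4.79×10^-3) = 1.016×10^-11 F; ω = 2πf = 1093 rad/s.
I_d = C dV/dt, so |I_d|_max = C V₀ ω = (1.016×10^-11)(27.7)(1093) = 3.08×10^-7 A.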